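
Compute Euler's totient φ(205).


Factor n: 205 = 5 × 41
φ(n) = n · ∏(1 - 1/p) over distinct primes p | n
φ(205) = 205 · (1 - 1/5) · (1 - 1/41) = 160

φ(205) = 160


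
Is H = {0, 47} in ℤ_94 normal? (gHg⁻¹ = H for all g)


H = {0, 47} in ℤ_94
ℤ_94 is abelian; every subgroup of an abelian group is normal

Yes, normal subgroup


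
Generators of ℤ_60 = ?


g generates ℤ_n iff gcd(g,n) = 1
Prime factors of 60: 2, 3, 5
Generators are g ∈ {1,...,59} not divisible by any of these primes.
Generators: {1, 7, 11, 13, 17, 19, 23, 29, 31, 37, 41, 43, 47, 49, 53, 59}
Number of generators = φ(60) = 16

Generators of ℤ_60 = {1, 7, 11, 13, 17, 19, 23, 29, 31, 37, 41, 43, 47, 49, 53, 59}


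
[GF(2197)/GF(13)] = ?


GF(2197) = GF(13^3), so the extension degree is 3

[GF(2197)/GF(13)] = 3


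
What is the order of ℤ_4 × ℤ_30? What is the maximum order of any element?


|ℤ_4 × ℤ_30| = 4 × 30 = 120
Max element order = lcm(4,30) = 60
Cyclic? No (gcd=2)

|ℤ_4×ℤ_30| = 120, max element order = 60


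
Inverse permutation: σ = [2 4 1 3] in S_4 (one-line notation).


To find σ⁻¹, swap domain and range:
σ(1) = 2 → σ⁻¹(2) = 1
σ(2) = 4 → σ⁻¹(4) = 2
σ(3) = 1 → σ⁻¹(1) = 3
σ(4) = 3 → σ⁻¹(3) = 4

σ⁻¹ = [3 1 4 2]


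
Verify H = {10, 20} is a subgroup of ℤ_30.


Subgroup test for H = {10, 20} in (ℤ_30, +):
(1) 0 ∈ H? No
(2) Closure: for all a,b ∈ H, (a+b) mod 30 ∈ H? No  [counterexample: 10 + 20 = 0 ∉ H]
(3) Inverses: for all a ∈ H, -a mod 30 ∈ H? Yes

No, H is not a subgroup of ℤ_30


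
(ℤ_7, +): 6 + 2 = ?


Operation: addition mod 7
6 + 2 = (a + b) mod 7 with a = 6, b = 2

6 + 2 = 1


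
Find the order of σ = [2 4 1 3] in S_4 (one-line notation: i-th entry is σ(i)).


Cycle decomposition: (1 2 4 3)
Cycle lengths: 4
Order = lcm(4) = 4

ord(σ) = 4


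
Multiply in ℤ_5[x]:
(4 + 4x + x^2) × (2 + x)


Expand and collect like terms; reduce coefficients mod 5:
x^0: 4·2 = 8 ≡ 3 (mod 5)
x^1: 4·1 + 4·2 = 12 ≡ 2 (mod 5)
x^2: 4·1 + 1·2 = 6 ≡ 1 (mod 5)
x^3: 1·1 = 1 ≡ 1 (mod 5)
Result: 3 + 2x + x^2 + x^3

f · g = 3 + 2x + x^2 + x^3


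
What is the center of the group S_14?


Z(G) = {g ∈ G | gx = xg for all x ∈ G}
S_n is non-abelian for n ≥ 3; Z(S_14) is trivial

Z(S_14) = {e}


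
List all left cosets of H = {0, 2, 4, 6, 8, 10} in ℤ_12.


H = {0, 2, 4, 6, 8, 10}, |H| = 6
Number of cosets = |G|/|H| = 12/6 = 2
0 + H = {0, 2, 4, 6, 8, 10}
1 + H = {1, 3, 5, 7, 9, 11}

Cosets: 0+H={0,2,4,6,8,10}; 1+H={1,3,5,7,9,11}


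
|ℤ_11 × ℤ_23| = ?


|A × B| = |A| · |B|
|ℤ_11 × ℤ_23| = 11 × 23 = 253

|ℤ_11 × ℤ_23| = 253


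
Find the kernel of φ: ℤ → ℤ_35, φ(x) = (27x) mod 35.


Kernel = preimage of identity
ker(φ) = {x ∈ ℤ : 27x ≡ 0 (mod 35)}. gcd(27,35) = 1, so 27x ≡ 0 (mod 35) ⟺ x ≡ 0 (mod 35/1 = 35). Hence ker(φ) = 35ℤ

ker(φ) = 35ℤ


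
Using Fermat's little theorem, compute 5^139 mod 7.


Fermat's little theorem: if p is prime and gcd(a,p)=1, then a^(p-1) ≡ 1 (mod p)
p = 7 is prime, gcd(5,7) = 1
Reduce exponent: 139 mod 6 = 1
So 5^139 ≡ 5^1 (mod 7)
5^1 mod 7 = 5

5^139 ≡ 5 (mod 7)


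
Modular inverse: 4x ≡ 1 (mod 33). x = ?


Use the extended Euclidean algorithm to write 1 = 4·s + 33·t; then s mod 33 is the inverse.
Euclidean algorithm:
  4 = 0·33 + 4
  33 = 8·4 + 1
  4 = 4·1 + 0
gcd(4,33) = 1
Back-substitution gives: 4·(-8) + 33·(1) = 1
So 4⁻¹ ≡ -8 ≡ 25 (mod 33)
Check: 4 × 25 = 100 ≡ 1 (mod 33) ✓

4⁻¹ ≡ 25 (mod 33)


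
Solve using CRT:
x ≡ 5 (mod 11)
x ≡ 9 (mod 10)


m₁ = 11, m₂ = 10, gcd = 1, so CRT applies. M = m₁·m₂ = 110
Let M₁ = M/m₁ = 10, M₂ = M/m₂ = 11
Find y₁ ≡ M₁⁻¹ (mod m₁): 10⁻¹ ≡ 10 (mod 11)
Find y₂ ≡ M₂⁻¹ (mod m₂): 11⁻¹ ≡ 1 (mod 10)
x = a₁·M₁·y₁ + a₂·M₂·y₂ = 5·10·10 + 9·11·1 = 599
Reduce mod 110: x ≡ 49
Check: 49 mod 11 = 5 ✓, 49 mod 10 = 9 ✓

x ≡ 49 (mod 110)


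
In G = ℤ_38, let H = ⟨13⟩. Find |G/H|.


|⟨13⟩| = n / gcd(13, 38) = 38 / 1 = 38
H is normal (ℤ_38 is abelian).
|G/H| = |G| / |H| = 38 / 38 = 1

|G/H| = 1


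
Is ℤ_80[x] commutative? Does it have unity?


ℤ_80 has zero divisors (2·40 ≡ 0), and these lift to constant zero divisors in ℤ_80[x]; so not an integral domain
Commutative: Yes
Integral domain: No
Has unity: Yes

ℤ_80[x]: Commutative=Yes, Unity=Yes


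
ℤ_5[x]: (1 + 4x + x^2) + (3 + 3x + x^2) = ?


Add coefficients mod 5:
x^0: 1 + 3 = 4 (mod 5)
x^1: 4 + 3 = 2 (mod 5)
x^2: 1 + 1 = 2 (mod 5)
Result: 4 + 2x + 2x^2

f + g = 4 + 2x + 2x^2


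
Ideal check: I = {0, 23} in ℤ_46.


Check ideal conditions for I = {0, 23} in ℤ_46:
(1) I is an additive subgroup? Yes
(2) For r ∈ ℤ_46 and a ∈ I: r·a ∈ I? Yes

Yes, I is an ideal of ℤ_46


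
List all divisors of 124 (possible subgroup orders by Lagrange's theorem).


Lagrange's theorem: |H| divides |G|
|G| = 124
Divisors of 124: 1, 2, 4, 31, 62, 124

Possible subgroup orders: {1, 2, 4, 31, 62, 124}


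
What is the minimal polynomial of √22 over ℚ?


√22 satisfies x² - 22 = 0, irreducible over ℚ since 22 is squarefree

Minimal polynomial: x² - 22


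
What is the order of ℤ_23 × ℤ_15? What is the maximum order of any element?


|ℤ_23 × ℤ_15| = 23 × 15 = 345
Max element order = lcm(23,15) = 345
Cyclic? Yes (gcd=1)

|ℤ_23×ℤ_15| = 345, max element order = 345


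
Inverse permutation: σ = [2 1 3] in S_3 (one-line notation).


To find σ⁻¹, swap domain and range:
σ(1) = 2 → σ⁻¹(2) = 1
σ(2) = 1 → σ⁻¹(1) = 2
σ(3) = 3 → σ⁻¹(3) = 3

σ⁻¹ = [2 1 3]


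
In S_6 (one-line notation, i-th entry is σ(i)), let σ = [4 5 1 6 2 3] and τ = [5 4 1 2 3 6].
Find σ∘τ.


σ∘τ: apply τ first, then σ
1 →τ 5 →σ 2
2 →τ 4 →σ 6
3 →τ 1 →σ 4
4 →τ 2 →σ 5
5 →τ 3 →σ 1
6 →τ 6 →σ 3

σ∘τ = [2 6 4 5 1 3]


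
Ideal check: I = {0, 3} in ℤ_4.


Check ideal conditions for I = {0, 3} in ℤ_4:
(1) I is an additive subgroup? No
(2) For r ∈ ℤ_4 and a ∈ I: r·a ∈ I? No  [counterexample: r=2, a=3, r·a mod 4 = 2 ∉ I]

No, I is not an ideal of ℤ_4


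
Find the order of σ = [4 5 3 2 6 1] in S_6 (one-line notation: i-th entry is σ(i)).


Cycle decomposition: (1 4 2 5 6)
Cycle lengths: 5
Order = lcm(5) = 5

ord(σ) = 5


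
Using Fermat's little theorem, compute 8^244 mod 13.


Fermat's little theorem: if p is prime and gcd(a,p)=1, then a^(p-1) ≡ 1 (mod p)
p = 13 is prime, gcd(8,13) = 1
Reduce exponent: 244 mod 12 = 4
So 8^244 ≡ 8^4 (mod 13)
8^4 mod 13 = 1

8^244 ≡ 1 (mod 13)


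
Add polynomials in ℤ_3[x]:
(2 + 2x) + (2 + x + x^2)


Add coefficients mod 3:
x^0: 2 + 2 = 1 (mod 3)
x^1: 2 + 1 = 0 (mod 3)
x^2: 0 + 1 = 1 (mod 3)
Result: 1 + x^2

f + g = 1 + x^2


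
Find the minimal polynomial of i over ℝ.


i satisfies x² + 1 = 0, irreducible over ℝ

Minimal polynomial: x² + 1


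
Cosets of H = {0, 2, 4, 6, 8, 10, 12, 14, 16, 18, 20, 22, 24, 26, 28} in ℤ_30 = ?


H = {0, 2, 4, 6, 8, 10, 12, 14, 16, 18, 20, 22, 24, 26, 28}, |H| = 15
Number of cosets = |G|/|H| = 30/15 = 2
0 + H = {0, 2, 4, 6, 8, 10, 12, 14, 16, 18, 20, 22, 24, 26, 28}
1 + H = {1, 3, 5, 7, 9, 11, 13, 15, 17, 19, 21, 23, 25, 27, 29}

Cosets: 0+H={0,2,4,6,8,10,12,14,16,18,20,22,24,26,28}; 1+H={1,3,5,7,9,11,13,15,17,19,21,23,25,27,29}


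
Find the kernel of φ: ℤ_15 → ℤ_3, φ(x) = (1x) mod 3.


Kernel = preimage of identity
ker(φ) = {x ∈ ℤ_15 : 1x ≡ 0 (mod 3)}. Since 3 | 15, φ is well-defined. The kernel is the cyclic subgroup ⟨3⟩ of ℤ_15 (order 5), i.e. {0, 3, 6, 9, 12}

ker(φ) = {0, 3, 6, 9, 12}


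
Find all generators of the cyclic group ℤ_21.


g generates ℤ_n iff gcd(g,n) = 1
Prime factors of 21: 3, 7
Generators are g ∈ {1,...,20} not divisible by any of these primes.
Generators: {1, 2, 4, 5, 8, 10, 11, 13, 16, 17, 19, 20}
Number of generators = φ(21) = 12

Generators of ℤ_21 = {1, 2, 4, 5, 8, 10, 11, 13, 16, 17, 19, 20}


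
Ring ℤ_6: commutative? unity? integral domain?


ℤ_6 is a commutative ring with unity 1; 6 = 2×3 is composite, so 2·3 ≡ 0 gives zero divisors (not an integral domain)
Commutative: Yes
Integral domain: No
Has unity: Yes

ℤ_6: Commutative=Yes, Unity=Yes


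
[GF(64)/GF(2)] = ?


GF(64) = GF(2^6), so the extension degree is 6

[GF(64)/GF(2)] = 6


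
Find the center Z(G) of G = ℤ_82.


Z(G) = {g ∈ G | gx = xg for all x ∈ G}
ℤ_82 is abelian, so Z(G) = G

Z(ℤ_82) = ℤ_82


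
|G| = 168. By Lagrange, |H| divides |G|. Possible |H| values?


Lagrange's theorem: |H| divides |G|
|G| = 168
Divisors of 168: 1, 2, 3, 4, 6, 7, 8, 12, 14, 21, 24, 28, 42, 56, 84, 168

Possible subgroup orders: {1, 2, 3, 4, 6, 7, 8, 12, 14, 21, 24, 28, 42, 56, 84, 168}


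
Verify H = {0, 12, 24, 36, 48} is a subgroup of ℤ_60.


Subgroup test for H = {0, 12, 24, 36, 48} in (ℤ_60, +):
(1) 0 ∈ H? Yes
(2) Closure: for all a,b ∈ H, (a+b) mod 60 ∈ H? Yes
(3) Inverses: for all a ∈ H, -a mod 60 ∈ H? Yes

Yes, H is a subgroup of ℤ_60


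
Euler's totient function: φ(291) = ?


Factor n: 291 = 3 × 97
φ(n) = n · ∏(1 - 1/p) over distinct primes p | n
φ(291) = 291 · (1 - 1/3) · (1 - 1/97) = 192

φ(291) = 192


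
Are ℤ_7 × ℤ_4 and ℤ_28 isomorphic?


Comparing ℤ_7 × ℤ_4 and ℤ_28:
gcd(7,4) = 1, so ℤ_7 × ℤ_4 ≅ ℤ_28 (CRT)

Yes, ℤ_7 × ℤ_4 ≅ ℤ_28


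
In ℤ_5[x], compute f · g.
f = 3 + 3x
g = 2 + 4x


Expand and collect like terms; reduce coefficients mod 5:
x^0: 3·2 = 6 ≡ 1 (mod 5)
x^1: 3·4 + 3·2 = 18 ≡ 3 (mod 5)
x^2: 3·4 = 12 ≡ 2 (mod 5)
Result: 1 + 3x + 2x^2

f · g = 1 + 3x + 2x^2


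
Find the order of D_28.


|D_n| = 2n (n rotations and n reflections)
|D_28| = 2×28 = 56

|D_28| = 56


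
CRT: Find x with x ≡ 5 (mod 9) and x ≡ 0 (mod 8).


m₁ = 9, m₂ = 8, gcd = 1, so CRT applies. M = m₁·m₂ = 72
Let M₁ = M/m₁ = 8, M₂ = M/m₂ = 9
Find y₁ ≡ M₁⁻¹ (mod m₁): 8⁻¹ ≡ 8 (mod 9)
Find y₂ ≡ M₂⁻¹ (mod m₂): 9⁻¹ ≡ 1 (mod 8)
x = a₁·M₁·y₁ + a₂·M₂·y₂ = 5·8·8 + 0·9·1 = 320
Reduce mod 72: x ≡ 32
Check: 32 mod 9 = 5 ✓, 32 mod 8 = 0 ✓

x ≡ 32 (mod 72)


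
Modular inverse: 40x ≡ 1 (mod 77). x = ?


Use the extended Euclidean algorithm to write 1 = 40·s + 77·t; then s mod 77 is the inverse.
Euclidean algorithm:
  40 = 0·77 + 40
  77 = 1·40 + 37
  40 = 1·37 + 3
  37 = 12·3 + 1
  3 = 3·1 + 0
gcd(40,77) = 1
Back-substitution gives: 40·(-25) + 77·(13) = 1
So 40⁻¹ ≡ -25 ≡ 52 (mod 77)
Check: 40 × 52 = 2080 ≡ 1 (mod 77) ✓

40⁻¹ ≡ 52 (mod 77)


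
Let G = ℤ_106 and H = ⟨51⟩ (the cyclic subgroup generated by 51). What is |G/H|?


|⟨51⟩| = n / gcd(51, 106) = 106 / 1 = 106
H is normal (ℤ_106 is abelian).
|G/H| = |G| / |H| = 106 / 106 = 1

|G/H| = 1


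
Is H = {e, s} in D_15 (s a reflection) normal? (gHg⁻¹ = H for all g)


H = {e, s} in D_15 (s a reflection)
r·s·r⁻¹ = sr⁻² ≠ s for n ≥ 3, so {e, s} is not closed under conjugation

No, not a normal subgroup


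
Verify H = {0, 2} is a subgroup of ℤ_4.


Subgroup test for H = {0, 2} in (ℤ_4, +):
(1) 0 ∈ H? Yes
(2) Closure: for all a,b ∈ H, (a+b) mod 4 ∈ H? Yes
(3) Inverses: for all a ∈ H, -a mod 4 ∈ H? Yes

Yes, H is a subgroup of ℤ_4


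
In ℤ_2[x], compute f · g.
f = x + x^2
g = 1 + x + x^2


Expand and collect like terms; reduce coefficients mod 2:
x^0: 0·1 = 0 ≡ 0 (mod 2)
x^1: 0·1 + 1·1 = 1 ≡ 1 (mod 2)
x^2: 0·1 + 1·1 + 1·1 = 2 ≡ 0 (mod 2)
x^3: 1·1 + 1·1 = 2 ≡ 0 (mod 2)
x^4: 1·1 = 1 ≡ 1 (mod 2)
Result: x + x^4

f · g = x + x^4


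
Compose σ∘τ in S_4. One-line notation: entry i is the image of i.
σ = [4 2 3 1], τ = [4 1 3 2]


σ∘τ: apply τ first, then σ
1 →τ 4 →σ 1
2 →τ 1 →σ 4
3 →τ 3 →σ 3
4 →τ 2 →σ 2

σ∘τ = [1 4 3 2]


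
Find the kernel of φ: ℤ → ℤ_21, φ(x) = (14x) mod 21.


Kernel = preimage of identity
ker(φ) = {x ∈ ℤ : 14x ≡ 0 (mod 21)}. gcd(14,21) = 7, so 14x ≡ 0 (mod 21) ⟺ x ≡ 0 (mod 21/7 = 3). Hence ker(φ) = 3ℤ

ker(φ) = 3ℤ


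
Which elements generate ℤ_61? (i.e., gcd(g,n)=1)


g generates ℤ_n iff gcd(g,n) = 1
Prime factors of 61: 61
Generators are g ∈ {1,...,60} not divisible by any of these primes.
Generators: {1, 2, 3, 4, 5, 6, 7, 8, 9, 10, 11, 12, 13, 14, 15, 16, 17, 18, 19, 20, 21, 22, 23, 24, 25, 26, 27, 28, 29, 30, 31, 32, 33, 34, 35, 36, 37, 38, 39, 40, 41, 42, 43, 44, 45, 46, 47, 48, 49, 50, 51, 52, 53, 54, 55, 56, 57, 58, 59, 60}
Number of generators = φ(61) = 60

Generators of ℤ_61 = {1, 2, 3, 4, 5, 6, 7, 8, 9, 10, 11, 12, 13, 14, 15, 16, 17, 18, 19, 20, 21, 22, 23, 24, 25, 26, 27, 28, 29, 30, 31, 32, 33, 34, 35, 36, 37, 38, 39, 40, 41, 42, 43, 44, 45, 46, 47, 48, 49, 50, 51, 52, 53, 54, 55, 56, 57, 58, 59, 60}


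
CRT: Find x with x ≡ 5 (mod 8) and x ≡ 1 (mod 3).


m₁ = 8, m₂ = 3, gcd = 1, so CRT applies. M = m₁·m₂ = 24
Let M₁ = M/m₁ = 3, M₂ = M/m₂ = 8
Find y₁ ≡ M₁⁻¹ (mod m₁): 3⁻¹ ≡ 3 (mod 8)
Find y₂ ≡ M₂⁻¹ (mod m₂): 8⁻¹ ≡ 2 (mod 3)
x = a₁·M₁·y₁ + a₂·M₂·y₂ = 5·3·3 + 1·8·2 = 61
Reduce mod 24: x ≡ 13
Check: 13 mod 8 = 5 ✓, 13 mod 3 = 1 ✓

x ≡ 13 (mod 24)


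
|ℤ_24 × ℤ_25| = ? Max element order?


|ℤ_24 × ℤ_25| = 24 × 25 = 600
Max element order = lcm(24,25) = 600
Cyclic? Yes (gcd=1)

|ℤ_24×ℤ_25| = 600, max element order = 600


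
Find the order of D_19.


|D_n| = 2n (n rotations and n reflections)
|D_19| = 2×19 = 38

|D_19| = 38


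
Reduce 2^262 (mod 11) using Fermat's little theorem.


Fermat's little theorem: if p is prime and gcd(a,p)=1, then a^(p-1) ≡ 1 (mod p)
p = 11 is prime, gcd(2,11) = 1
Reduce exponent: 262 mod 10 = 2
So 2^262 ≡ 2^2 (mod 11)
2^2 mod 11 = 4

2^262 ≡ 4 (mod 11)


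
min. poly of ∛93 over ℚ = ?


∛93 satisfies x³ - 93 = 0, irreducible over ℚ (no rational root; 93 is not a perfect cube)

Minimal polynomial: x³ - 93


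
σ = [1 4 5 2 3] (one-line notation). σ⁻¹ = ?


To find σ⁻¹, swap domain and range:
σ(1) = 1 → σ⁻¹(1) = 1
σ(2) = 4 → σ⁻¹(4) = 2
σ(3) = 5 → σ⁻¹(5) = 3
σ(4) = 2 → σ⁻¹(2) = 4
σ(5) = 3 → σ⁻¹(3) = 5

σ⁻¹ = [1 4 5 2 3]


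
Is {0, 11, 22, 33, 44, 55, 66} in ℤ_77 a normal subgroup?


H = {0, 11, 22, 33, 44, 55, 66} in ℤ_77
ℤ_77 is abelian; every subgroup of an abelian group is normal

Yes, normal subgroup


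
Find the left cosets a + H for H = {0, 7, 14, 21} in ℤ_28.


H = {0, 7, 14, 21}, |H| = 4
Number of cosets = |G|/|H| = 28/4 = 7
0 + H = {0, 7, 14, 21}
1 + H = {1, 8, 15, 22}
2 + H = {2, 9, 16, 23}
3 + H = {3, 10, 17, 24}
4 + H = {4, 11, 18, 25}
5 + H = {5, 12, 19, 26}
6 + H = {6, 13, 20, 27}

Cosets: 0+H={0,7,14,21}; 1+H={1,8,15,22}; 2+H={2,9,16,23}; 3+H={3,10,17,24}; 4+H={4,11,18,25}; 5+H={5,12,19,26}; 6+H={6,13,20,27}


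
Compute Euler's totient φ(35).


Factor n: 35 = 5 × 7
φ(n) = n · ∏(1 - 1/p) over distinct primes p | n
φ(35) = 35 · (1 - 1/5) · (1 - 1/7) = 24

φ(35) = 24


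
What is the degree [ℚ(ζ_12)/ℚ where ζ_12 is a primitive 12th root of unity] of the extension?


[ℚ(ζ_n):ℚ] = deg Φ_n(x) = φ(n). Here φ(12) = 4

[ℚ(ζ_12)/ℚ where ζ_12 is a primitive 12th root of unity] = 4


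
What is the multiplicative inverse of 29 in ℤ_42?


Use the extended Euclidean algorithm to write 1 = 29·s + 42·t; then s mod 42 is the inverse.
Euclidean algorithm:
  29 = 0·42 + 29
  42 = 1·29 + 13
  29 = 2·13 + 3
  13 = 4·3 + 1
  3 = 3·1 + 0
gcd(29,42) = 1
Back-substitution gives: 29·(-13) + 42·(9) = 1
So 29⁻¹ ≡ -13 ≡ 29 (mod 42)
Check: 29 × 29 = 841 ≡ 1 (mod 42) ✓

29⁻¹ ≡ 29 (mod 42)


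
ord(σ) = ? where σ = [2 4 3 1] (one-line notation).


Cycle decomposition: (1 2 4)
Cycle lengths: 3
Order = lcm(3) = 3

ord(σ) = 3


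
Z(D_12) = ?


Z(G) = {g ∈ G | gx = xg for all x ∈ G}
For even n, Z(D_n) = {e, r^(n/2)}: the 180° rotation r^6 commutes with every reflection and rotation

Z(D_12) = {e, r^6}


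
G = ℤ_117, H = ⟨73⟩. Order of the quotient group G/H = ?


|⟨73⟩| = n / gcd(73, 117) = 117 / 1 = 117
H is normal (ℤ_117 is abelian).
|G/H| = |G| / |H| = 117 / 117 = 1

|G/H| = 1


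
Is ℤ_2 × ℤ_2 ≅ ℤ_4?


Comparing ℤ_2 × ℤ_2 and ℤ_4:
gcd(2,2) = 2 ≠ 1. Max element order in ℤ_2×ℤ_2 is lcm(2,2) = 2 < 4, so it has no element of order 4

No, ℤ_2 × ℤ_2 ≇ ℤ_4


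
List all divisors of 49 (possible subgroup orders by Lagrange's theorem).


Lagrange's theorem: |H| divides |G|
|G| = 49
Divisors of 49: 1, 7, 49

Possible subgroup orders: {1, 7, 49}


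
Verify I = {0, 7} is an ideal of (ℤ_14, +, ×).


Check ideal conditions for I = {0, 7} in ℤ_14:
(1) I is an additive subgroup? Yes
(2) For r ∈ ℤ_14 and a ∈ I: r·a ∈ I? Yes

Yes, I is an ideal of ℤ_14


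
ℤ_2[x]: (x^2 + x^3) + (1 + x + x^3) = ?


Add coefficients mod 2:
x^0: 0 + 1 = 1 (mod 2)
x^1: 0 + 1 = 1 (mod 2)
x^2: 1 + 0 = 1 (mod 2)
x^3: 1 + 1 = 0 (mod 2)
Result: 1 + x + x^2

f + g = 1 + x + x^2


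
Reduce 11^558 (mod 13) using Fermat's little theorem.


Fermat's little theorem: if p is prime and gcd(a,p)=1, then a^(p-1) ≡ 1 (mod p)
p = 13 is prime, gcd(11,13) = 1
Reduce exponent: 558 mod 12 = 6
So 11^558 ≡ 11^6 (mod 13)
11^6 mod 13 = 12

11^558 ≡ 12 (mod 13)


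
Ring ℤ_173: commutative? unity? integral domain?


ℤ_173 is a commutative ring with unity 1; 173 is prime, so ℤ_173 is a field (hence an integral domain)
Commutative: Yes
Integral domain: Yes
Has unity: Yes

ℤ_173: Commutative=Yes, Unity=Yes


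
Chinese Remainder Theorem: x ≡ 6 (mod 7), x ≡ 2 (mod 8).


m₁ = 7, m₂ = 8, gcd = 1, so CRT applies. M = m₁·m₂ = 56
Let M₁ = M/m₁ = 8, M₂ = M/m₂ = 7
Find y₁ ≡ M₁⁻¹ (mod m₁): 8⁻¹ ≡ 1 (mod 7)
Find y₂ ≡ M₂⁻¹ (mod m₂): 7⁻¹ ≡ 7 (mod 8)
x = a₁·M₁·y₁ + a₂·M₂·y₂ = 6·8·1 + 2·7·7 = 146
Reduce mod 56: x ≡ 34
Check: 34 mod 7 = 6 ✓, 34 mod 8 = 2 ✓

x ≡ 34 (mod 56)


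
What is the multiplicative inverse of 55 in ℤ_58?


Use the extended Euclidean algorithm to write 1 = 55·s + 58·t; then s mod 58 is the inverse.
Euclidean algorithm:
  55 = 0·58 + 55
  58 = 1·55 + 3
  55 = 18·3 + 1
  3 = 3·1 + 0
gcd(55,58) = 1
Back-substitution gives: 55·(19) + 58·(-18) = 1
So 55⁻¹ ≡ 19 ≡ 19 (mod 58)
Check: 55 × 19 = 1045 ≡ 1 (mod 58) ✓

55⁻¹ ≡ 19 (mod 58)


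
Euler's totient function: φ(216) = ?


Factor n: 216 = 2^3 × 3^3
φ(n) = n · ∏(1 - 1/p) over distinct primes p | n
φ(216) = 216 · (1 - 1/2) · (1 - 1/3) = 72

φ(216) = 72


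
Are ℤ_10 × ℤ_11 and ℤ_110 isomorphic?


Comparing ℤ_10 × ℤ_11 and ℤ_110:
gcd(10,11) = 1, so ℤ_10 × ℤ_11 ≅ ℤ_110 (CRT)

Yes, ℤ_10 × ℤ_11 ≅ ℤ_110


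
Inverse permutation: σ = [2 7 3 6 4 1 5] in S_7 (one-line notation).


To find σ⁻¹, swap domain and range:
σ(1) = 2 → σ⁻¹(2) = 1
σ(2) = 7 → σ⁻¹(7) = 2
σ(3) = 3 → σ⁻¹(3) = 3
σ(4) = 6 → σ⁻¹(6) = 4
σ(5) = 4 → σ⁻¹(4) = 5
σ(6) = 1 → σ⁻¹(1) = 6
σ(7) = 5 → σ⁻¹(5) = 7

σ⁻¹ = [6 1 3 5 7 4 2]


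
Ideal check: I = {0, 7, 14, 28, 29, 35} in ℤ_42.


Check ideal conditions for I = {0, 7, 14, 28, 29, 35} in ℤ_42:
(1) I is an additive subgroup? No
(2) For r ∈ ℤ_42 and a ∈ I: r·a ∈ I? No  [counterexample: r=2, a=29, r·a mod 42 = 16 ∉ I]

No, I is not an ideal of ℤ_42


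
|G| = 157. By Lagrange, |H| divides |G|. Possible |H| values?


Lagrange's theorem: |H| divides |G|
|G| = 157
Divisors of 157: 1, 157

Possible subgroup orders: {1, 157}


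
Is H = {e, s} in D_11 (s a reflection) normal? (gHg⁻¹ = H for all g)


H = {e, s} in D_11 (s a reflection)
r·s·r⁻¹ = sr⁻² ≠ s for n ≥ 3, so {e, s} is not closed under conjugation

No, not a normal subgroup


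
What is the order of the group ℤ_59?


ℤ_n has n elements.

|ℤ_59| = 59


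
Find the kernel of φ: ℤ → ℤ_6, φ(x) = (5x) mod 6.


Kernel = preimage of identity
ker(φ) = {x ∈ ℤ : 5x ≡ 0 (mod 6)}. gcd(5,6) = 1, so 5x ≡ 0 (mod 6) ⟺ x ≡ 0 (mod 6/1 = 6). Hence ker(φ) = 6ℤ

ker(φ) = 6ℤ


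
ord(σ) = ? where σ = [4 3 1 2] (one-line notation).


Cycle decomposition: (1 4 2 3)
Cycle lengths: 4
Order = lcm(4) = 4

ord(σ) = 4


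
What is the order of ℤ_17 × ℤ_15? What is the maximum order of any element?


|ℤ_17 × ℤ_15| = 17 × 15 = 255
Max element order = lcm(17,15) = 255
Cyclic? Yes (gcd=1)

|ℤ_17×ℤ_15| = 255, max element order = 255


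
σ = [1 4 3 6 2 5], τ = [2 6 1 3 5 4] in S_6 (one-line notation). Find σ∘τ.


σ∘τ: apply τ first, then σ
1 →τ 2 →σ 4
2 →τ 6 →σ 5
3 →τ 1 →σ 1
4 →τ 3 →σ 3
5 →τ 5 →σ 2
6 →τ 4 →σ 6

σ∘τ = [4 5 1 3 2 6]


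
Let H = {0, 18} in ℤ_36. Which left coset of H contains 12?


12 + H = {12 + h (mod 36) : h ∈ H}
12+0=12, 12+18=30

12 + H = {12, 30}


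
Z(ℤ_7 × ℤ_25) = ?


Z(G) = {g ∈ G | gx = xg for all x ∈ G}
Direct product of abelian groups is abelian, so Z(G) = G

Z(ℤ_7 × ℤ_25) = ℤ_7 × ℤ_25


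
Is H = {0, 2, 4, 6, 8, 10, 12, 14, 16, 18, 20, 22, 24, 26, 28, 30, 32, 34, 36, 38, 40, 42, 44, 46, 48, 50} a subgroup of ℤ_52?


Subgroup test for H = {0, 2, 4, 6, 8, 10, 12, 14, 16, 18, 20, 22, 24, 26, 28, 30, 32, 34, 36, 38, 40, 42, 44, 46, 48, 50} in (ℤ_52, +):
(1) 0 ∈ H? Yes
(2) Closure: for all a,b ∈ H, (a+b) mod 52 ∈ H? Yes
(3) Inverses: for all a ∈ H, -a mod 52 ∈ H? Yes

Yes, H is a subgroup of ℤ_52


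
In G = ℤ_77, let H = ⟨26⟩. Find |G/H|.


|⟨26⟩| = n / gcd(26, 77) = 77 / 1 = 77
H is normal (ℤ_77 is abelian).
|G/H| = |G| / |H| = 77 / 77 = 1

|G/H| = 1


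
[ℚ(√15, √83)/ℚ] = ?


[ℚ(√15,√83):ℚ] = [ℚ(√15,√83):ℚ(√15)]·[ℚ(√15):ℚ] = 2·2 = 4

[ℚ(√15, √83)/ℚ] = 4


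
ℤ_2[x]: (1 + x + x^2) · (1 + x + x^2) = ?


Expand and collect like terms; reduce coefficients mod 2:
x^0: 1·1 = 1 ≡ 1 (mod 2)
x^1: 1·1 + 1·1 = 2 ≡ 0 (mod 2)
x^2: 1·1 + 1·1 + 1·1 = 3 ≡ 1 (mod 2)
x^3: 1·1 + 1·1 = 2 ≡ 0 (mod 2)
x^4: 1·1 = 1 ≡ 1 (mod 2)
Result: 1 + x^2 + x^4

f · g = 1 + x^2 + x^4


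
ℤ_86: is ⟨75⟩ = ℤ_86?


g generates ℤ_n iff gcd(g, n) = 1
gcd(75, 86) = 1
Since gcd = 1, 75 is a generator.

Yes, 75 generates ℤ_86


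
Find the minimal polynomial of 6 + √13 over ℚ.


Let α = 6 + √13. Then α - 6 = √13, so (α - 6)² = 13, giving α² - 12α + 23 = 0. Degree 2 and α ∉ ℚ, so this is the minimal polynomial.

Minimal polynomial: x² - 12x + 23


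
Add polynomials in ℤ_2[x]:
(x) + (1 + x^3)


Add coefficients mod 2:
x^0: 0 + 1 = 1 (mod 2)
x^1: 1 + 0 = 1 (mod 2)
x^2: 0 + 0 = 0 (mod 2)
x^3: 0 + 1 = 1 (mod 2)
Result: 1 + x + x^3

f + g = 1 + x + x^3


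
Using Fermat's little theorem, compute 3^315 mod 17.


Fermat's little theorem: if p is prime and gcd(a,p)=1, then a^(p-1) ≡ 1 (mod p)
p = 17 is prime, gcd(3,17) = 1
Reduce exponent: 315 mod 16 = 11
So 3^315 ≡ 3^11 (mod 17)
3^11 mod 17 = 7

3^315 ≡ 7 (mod 17)


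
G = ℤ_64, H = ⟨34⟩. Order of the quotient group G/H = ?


|⟨34⟩| = n / gcd(34, 64) = 64 / 2 = 32
H is normal (ℤ_64 is abelian).
|G/H| = |G| / |H| = 64 / 32 = 2

|G/H| = 2


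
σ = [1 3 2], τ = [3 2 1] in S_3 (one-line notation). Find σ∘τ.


σ∘τ: apply τ first, then σ
1 →τ 3 →σ 2
2 →τ 2 →σ 3
3 →τ 1 →σ 1

σ∘τ = [2 3 1]


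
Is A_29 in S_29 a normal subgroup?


H = A_29 in S_29
A_29 has index 2 in S_29, and every subgroup of index 2 is normal

Yes, normal subgroup


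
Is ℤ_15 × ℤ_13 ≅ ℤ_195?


Comparing ℤ_15 × ℤ_13 and ℤ_195:
gcd(15,13) = 1, so ℤ_15 × ℤ_13 ≅ ℤ_195 (CRT)

Yes, ℤ_15 × ℤ_13 ≅ ℤ_195


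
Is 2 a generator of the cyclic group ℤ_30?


g generates ℤ_n iff gcd(g, n) = 1
gcd(2, 30) = 2
Since gcd = 2 ≠ 1, ⟨2⟩ has order 15 < 30, so 2 is not a generator.

No, 2 does not generate ℤ_30


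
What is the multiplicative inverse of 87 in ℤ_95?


Use the extended Euclidean algorithm to write 1 = 87·s + 95·t; then s mod 95 is the inverse.
Euclidean algorithm:
  87 = 0·95 + 87
  95 = 1·87 + 8
  87 = 10·8 + 7
  8 = 1·7 + 1
  7 = 7·1 + 0
gcd(87,95) = 1
Back-substitution gives: 87·(-12) + 95·(11) = 1
So 87⁻¹ ≡ -12 ≡ 83 (mod 95)
Check: 87 × 83 = 7221 ≡ 1 (mod 95) ✓

87⁻¹ ≡ 83 (mod 95)


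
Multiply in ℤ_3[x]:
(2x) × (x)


Expand and collect like terms; reduce coefficients mod 3:
x^0: 0·0 = 0 ≡ 0 (mod 3)
x^1: 0·1 + 2·0 = 0 ≡ 0 (mod 3)
x^2: 2·1 = 2 ≡ 2 (mod 3)
Result: 2x^2

f · g = 2x^2


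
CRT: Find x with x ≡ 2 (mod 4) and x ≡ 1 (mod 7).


m₁ = 4, m₂ = 7, gcd = 1, so CRT applies. M = m₁·m₂ = 28
Let M₁ = M/m₁ = 7, M₂ = M/m₂ = 4
Find y₁ ≡ M₁⁻¹ (mod m₁): 7⁻¹ ≡ 3 (mod 4)
Find y₂ ≡ M₂⁻¹ (mod m₂): 4⁻¹ ≡ 2 (mod 7)
x = a₁·M₁·y₁ + a₂·M₂·y₂ = 2·7·3 + 1·4·2 = 50
Reduce mod 28: x ≡ 22
Check: 22 mod 4 = 2 ✓, 22 mod 7 = 1 ✓

x ≡ 22 (mod 28)


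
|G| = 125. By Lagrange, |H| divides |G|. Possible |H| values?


Lagrange's theorem: |H| divides |G|
|G| = 125
Divisors of 125: 1, 5, 25, 125

Possible subgroup orders: {1, 5, 25, 125}


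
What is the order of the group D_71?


|D_n| = 2n (n rotations and n reflections)
|D_71| = 2×71 = 142

|D_71| = 142


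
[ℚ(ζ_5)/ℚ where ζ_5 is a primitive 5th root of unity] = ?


[ℚ(ζ_n):ℚ] = deg Φ_n(x) = φ(n). Here φ(5) = 4

[ℚ(ζ_5)/ℚ where ζ_5 is a primitive 5th root of unity] = 4


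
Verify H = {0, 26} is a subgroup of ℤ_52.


Subgroup test for H = {0, 26} in (ℤ_52, +):
(1) 0 ∈ H? Yes
(2) Closure: for all a,b ∈ H, (a+b) mod 52 ∈ H? Yes
(3) Inverses: for all a ∈ H, -a mod 52 ∈ H? Yes

Yes, H is a subgroup of ℤ_52


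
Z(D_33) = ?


Z(G) = {g ∈ G | gx = xg for all x ∈ G}
For odd n, Z(D_n) = {e}: no nontrivial rotation commutes with all reflections

Z(D_33) = {e}


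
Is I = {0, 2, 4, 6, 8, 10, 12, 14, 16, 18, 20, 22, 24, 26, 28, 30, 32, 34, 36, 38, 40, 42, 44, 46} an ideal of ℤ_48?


Check ideal conditions for I = {0, 2, 4, 6, 8, 10, 12, 14, 16, 18, 20, 22, 24, 26, 28, 30, 32, 34, 36, 38, 40, 42, 44, 46} in ℤ_48:
(1) I is an additive subgroup? Yes
(2) For r ∈ ℤ_48 and a ∈ I: r·a ∈ I? Yes

Yes, I is an ideal of ℤ_48


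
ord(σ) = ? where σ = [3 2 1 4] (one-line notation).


Cycle decomposition: (1 3)
Cycle lengths: 2
Order = lcm(2) = 2

ord(σ) = 2


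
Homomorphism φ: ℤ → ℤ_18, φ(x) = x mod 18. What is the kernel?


Kernel = preimage of identity
ker(φ) = {x ∈ ℤ : x ≡ 0 (mod 18)} = 18ℤ = {0, ±18, ±36, ...}

ker(φ) = 18ℤ


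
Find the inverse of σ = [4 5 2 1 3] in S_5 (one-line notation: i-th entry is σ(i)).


To find σ⁻¹, swap domain and range:
σ(1) = 4 → σ⁻¹(4) = 1
σ(2) = 5 → σ⁻¹(5) = 2
σ(3) = 2 → σ⁻¹(2) = 3
σ(4) = 1 → σ⁻¹(1) = 4
σ(5) = 3 → σ⁻¹(3) = 5

σ⁻¹ = [4 3 5 1 2]


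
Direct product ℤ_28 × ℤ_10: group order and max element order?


|ℤ_28 × ℤ_10| = 28 × 10 = 280
Max element order = lcm(28,10) = 140
Cyclic? No (gcd=2)

|ℤ_28×ℤ_10| = 280, max element order = 140


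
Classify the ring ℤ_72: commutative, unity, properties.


ℤ_72 is a commutative ring with unity 1; 72 = 2×36 is composite, so 2·36 ≡ 0 gives zero divisors (not an integral domain)
Commutative: Yes
Integral domain: No
Has unity: Yes

ℤ_72: Commutative=Yes, Unity=Yes


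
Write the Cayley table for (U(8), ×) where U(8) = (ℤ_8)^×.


Elements: {1, 3, 5, 7}
Operation: multiplication mod 8
Entry (a, b) = (a × b) mod 8

Cayley table:
  | 1 | 3 | 5 | 7
1 | 1 | 3 | 5 | 7
3 | 3 | 1 | 7 | 5
5 | 5 | 7 | 1 | 3
7 | 7 | 5 | 3 | 1


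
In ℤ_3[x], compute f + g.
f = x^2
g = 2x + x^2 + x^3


Add coefficients mod 3:
x^0: 0 + 0 = 0 (mod 3)
x^1: 0 + 2 = 2 (mod 3)
x^2: 1 + 1 = 2 (mod 3)
x^3: 0 + 1 = 1 (mod 3)
Result: 2x + 2x^2 + x^3

f + g = 2x + 2x^2 + x^3


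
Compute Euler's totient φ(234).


Factor n: 234 = 2 × 3^2 × 13
φ(n) = n · ∏(1 - 1/p) over distinct primes p | n
φ(234) = 234 · (1 - 1/2) · (1 - 1/3) · (1 - 1/13) = 72

φ(234) = 72


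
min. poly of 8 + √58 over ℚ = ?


Let α = 8 + √58. Then α - 8 = √58, so (α - 8)² = 58, giving α² - 16α + 6 = 0. Degree 2 and α ∉ ℚ, so this is the minimal polynomial.

Minimal polynomial: x² - 16x + 6


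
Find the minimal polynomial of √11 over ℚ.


√11 satisfies x² - 11 = 0, irreducible over ℚ since 11 is squarefree

Minimal polynomial: x² - 11


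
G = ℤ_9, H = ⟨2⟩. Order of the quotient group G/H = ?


|⟨2⟩| = n / gcd(2, 9) = 9 / 1 = 9
H is normal (ℤ_9 is abelian).
|G/H| = |G| / |H| = 9 / 9 = 1

|G/H| = 1


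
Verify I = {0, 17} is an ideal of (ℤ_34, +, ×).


Check ideal conditions for I = {0, 17} in ℤ_34:
(1) I is an additive subgroup? Yes
(2) For r ∈ ℤ_34 and a ∈ I: r·a ∈ I? Yes

Yes, I is an ideal of ℤ_34


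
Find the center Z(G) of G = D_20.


Z(G) = {g ∈ G | gx = xg for all x ∈ G}
For even n, Z(D_n) = {e, r^(n/2)}: the 180° rotation r^10 commutes with every reflection and rotation

Z(D_20) = {e, r^10}


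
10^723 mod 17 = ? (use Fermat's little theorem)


Fermat's little theorem: if p is prime and gcd(a,p)=1, then a^(p-1) ≡ 1 (mod p)
p = 17 is prime, gcd(10,17) = 1
Reduce exponent: 723 mod 16 = 3
So 10^723 ≡ 10^3 (mod 17)
10^3 mod 17 = 14

10^723 ≡ 14 (mod 17)


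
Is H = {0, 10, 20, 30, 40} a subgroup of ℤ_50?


Subgroup test for H = {0, 10, 20, 30, 40} in (ℤ_50, +):
(1) 0 ∈ H? Yes
(2) Closure: for all a,b ∈ H, (a+b) mod 50 ∈ H? Yes
(3) Inverses: for all a ∈ H, -a mod 50 ∈ H? Yes

Yes, H is a subgroup of ℤ_50


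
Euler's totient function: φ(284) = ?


Factor n: 284 = 2^2 × 71
φ(n) = n · ∏(1 - 1/p) over distinct primes p | n
φ(284) = 284 · (1 - 1/2) · (1 - 1/71) = 140

φ(284) = 140


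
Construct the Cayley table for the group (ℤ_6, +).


Elements: {0, 1, 2, 3, 4, 5}
Operation: addition mod 6
Entry (a, b) = (a + b) mod 6

Cayley table:
  | 0 | 1 | 2 | 3 | 4 | 5
0 | 0 | 1 | 2 | 3 | 4 | 5
1 | 1 | 2 | 3 | 4 | 5 | 0
2 | 2 | 3 | 4 | 5 | 0 | 1
3 | 3 | 4 | 5 | 0 | 1 | 2
4 | 4 | 5 | 0 | 1 | 2 | 3
5 | 5 | 0 | 1 | 2 | 3 | 4


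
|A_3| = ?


|A_n| = n!/2 (even permutations)
|A_3| = 3!/2 = 6/2 = 3

|A_3| = 3


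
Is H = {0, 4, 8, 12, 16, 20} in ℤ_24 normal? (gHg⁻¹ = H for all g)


H = {0, 4, 8, 12, 16, 20} in ℤ_24
ℤ_24 is abelian; every subgroup of an abelian group is normal

Yes, normal subgroup


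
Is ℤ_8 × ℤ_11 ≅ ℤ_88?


Comparing ℤ_8 × ℤ_11 and ℤ_88:
gcd(8,11) = 1, so ℤ_8 × ℤ_11 ≅ ℤ_88 (CRT)

Yes, ℤ_8 × ℤ_11 ≅ ℤ_88


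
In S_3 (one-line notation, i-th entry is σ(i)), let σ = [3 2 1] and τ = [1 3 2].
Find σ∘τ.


σ∘τ: apply τ first, then σ
1 →τ 1 →σ 3
2 →τ 3 →σ 1
3 →τ 2 →σ 2

σ∘τ = [3 1 2]


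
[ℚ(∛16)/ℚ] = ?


∛16 has minimal polynomial x³ - 16 (irreducible over ℚ since 16 is not a perfect cube)

[ℚ(∛16)/ℚ] = 3


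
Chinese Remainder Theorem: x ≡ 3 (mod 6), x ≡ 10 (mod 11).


m₁ = 6, m₂ = 11, gcd = 1, so CRT applies. M = m₁·m₂ = 66
Let M₁ = M/m₁ = 11, M₂ = M/m₂ = 6
Find y₁ ≡ M₁⁻¹ (mod m₁): 11⁻¹ ≡ 5 (mod 6)
Find y₂ ≡ M₂⁻¹ (mod m₂): 6⁻¹ ≡ 2 (mod 11)
x = a₁·M₁·y₁ + a₂·M₂·y₂ = 3·11·5 + 10·6·2 = 285
Reduce mod 66: x ≡ 21
Check: 21 mod 6 = 3 ✓, 21 mod 11 = 10 ✓

x ≡ 21 (mod 66)


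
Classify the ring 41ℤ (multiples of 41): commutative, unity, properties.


41ℤ is a commutative ring under +,× but has no multiplicative identity (1 ∉ 41ℤ); it has no zero divisors, but without unity it is not an integral domain
Commutative: Yes
Integral domain: No
Has unity: No

41ℤ (multiples of 41): Commutative=Yes, Unity=No


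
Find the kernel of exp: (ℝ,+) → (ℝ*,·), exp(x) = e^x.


Kernel = preimage of identity
ker(exp) = {x ∈ ℝ | e^x = 1} = {0}

ker(exp) = {0}


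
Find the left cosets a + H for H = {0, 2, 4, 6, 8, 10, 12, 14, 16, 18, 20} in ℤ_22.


H = {0, 2, 4, 6, 8, 10, 12, 14, 16, 18, 20}, |H| = 11
Number of cosets = |G|/|H| = 22/11 = 2
0 + H = {0, 2, 4, 6, 8, 10, 12, 14, 16, 18, 20}
1 + H = {1, 3, 5, 7, 9, 11, 13, 15, 17, 19, 21}

Cosets: 0+H={0,2,4,6,8,10,12,14,16,18,20}; 1+H={1,3,5,7,9,11,13,15,17,19,21}


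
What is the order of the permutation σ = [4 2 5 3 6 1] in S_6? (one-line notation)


Cycle decomposition: (1 4 3 5 6)
Cycle lengths: 5
Order = lcm(5) = 5

ord(σ) = 5


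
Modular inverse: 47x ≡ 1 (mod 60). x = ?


Use the extended Euclidean algorithm to write 1 = 47·s + 60·t; then s mod 60 is the inverse.
Euclidean algorithm:
  47 = 0·60 + 47
  60 = 1·47 + 13
  47 = 3·13 + 8
  13 = 1·8 + 5
  8 = 1·5 + 3
  5 = 1·3 + 2
  3 = 1·2 + 1
  2 = 2·1 + 0
gcd(47,60) = 1
Back-substitution gives: 47·(23) + 60·(-18) = 1
So 47⁻¹ ≡ 23 ≡ 23 (mod 60)
Check: 47 × 23 = 1081 ≡ 1 (mod 60) ✓

47⁻¹ ≡ 23 (mod 60)


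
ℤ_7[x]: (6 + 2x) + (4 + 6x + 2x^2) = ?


Add coefficients mod 7:
x^0: 6 + 4 = 3 (mod 7)
x^1: 2 + 6 = 1 (mod 7)
x^2: 0 + 2 = 2 (mod 7)
Result: 3 + x + 2x^2

f + g = 3 + x + 2x^2


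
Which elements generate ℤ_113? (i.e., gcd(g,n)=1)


g generates ℤ_n iff gcd(g,n) = 1
Prime factors of 113: 113
Generators are g ∈ {1,...,112} not divisible by any of these primes.
Generators: {1, 2, 3, 4, 5, 6, 7, 8, 9, 10, 11, 12, 13, 14, 15, 16, 17, 18, 19, 20, 21, 22, 23, 24, 25, 26, 27, 28, 29, 30, 31, 32, 33, 34, 35, 36, 37, 38, 39, 40, 41, 42, 43, 44, 45, 46, 47, 48, 49, 50, 51, 52, 53, 54, 55, 56, 57, 58, 59, 60, 61, 62, 63, 64, 65, 66, 67, 68, 69, 70, 71, 72, 73, 74, 75, 76, 77, 78, 79, 80, 81, 82, 83, 84, 85, 86, 87, 88, 89, 90, 91, 92, 93, 94, 95, 96, 97, 98, 99, 100, 101, 102, 103, 104, 105, 106, 107, 108, 109, 110, 111, 112}
Number of generators = φ(113) = 112

Generators of ℤ_113 = {1, 2, 3, 4, 5, 6, 7, 8, 9, 10, 11, 12, 13, 14, 15, 16, 17, 18, 19, 20, 21, 22, 23, 24, 25, 26, 27, 28, 29, 30, 31, 32, 33, 34, 35, 36, 37, 38, 39, 40, 41, 42, 43, 44, 45, 46, 47, 48, 49, 50, 51, 52, 53, 54, 55, 56, 57, 58, 59, 60, 61, 62, 63, 64, 65, 66, 67, 68, 69, 70, 71, 72, 73, 74, 75, 76, 77, 78, 79, 80, 81, 82, 83, 84, 85, 86, 87, 88, 89, 90, 91, 92, 93, 94, 95, 96, 97, 98, 99, 100, 101, 102, 103, 104, 105, 106, 107, 108, 109, 110, 111, 112}


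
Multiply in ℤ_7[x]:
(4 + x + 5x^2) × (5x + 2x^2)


Expand and collect like terms; reduce coefficients mod 7:
x^0: 4·0 = 0 ≡ 0 (mod 7)
x^1: 4·5 + 1·0 = 20 ≡ 6 (mod 7)
x^2: 4·2 + 1·5 + 5·0 = 13 ≡ 6 (mod 7)
x^3: 1·2 + 5·5 = 27 ≡ 6 (mod 7)
x^4: 5·2 = 10 ≡ 3 (mod 7)
Result: 6x + 6x^2 + 6x^3 + 3x^4

f · g = 6x + 6x^2 + 6x^3 + 3x^4


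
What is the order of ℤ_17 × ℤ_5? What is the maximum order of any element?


|ℤ_17 × ℤ_5| = 17 × 5 = 85
Max element order = lcm(17,5) = 85
Cyclic? Yes (gcd=1)

|ℤ_17×ℤ_5| = 85, max element order = 85


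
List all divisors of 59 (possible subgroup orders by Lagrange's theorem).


Lagrange's theorem: |H| divides |G|
|G| = 59
Divisors of 59: 1, 59

Possible subgroup orders: {1, 59}


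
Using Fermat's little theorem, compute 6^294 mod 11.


Fermat's little theorem: if p is prime and gcd(a,p)=1, then a^(p-1) ≡ 1 (mod p)
p = 11 is prime, gcd(6,11) = 1
Reduce exponent: 294 mod 10 = 4
So 6^294 ≡ 6^4 (mod 11)
6^4 mod 11 = 9

6^294 ≡ 9 (mod 11)


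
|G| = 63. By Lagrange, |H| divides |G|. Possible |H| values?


Lagrange's theorem: |H| divides |G|
|G| = 63
Divisors of 63: 1, 3, 7, 9, 21, 63

Possible subgroup orders: {1, 3, 7, 9, 21, 63}


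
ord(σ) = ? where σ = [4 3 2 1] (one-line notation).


Cycle decomposition: (1 4) (2 3)
Cycle lengths: 2, 2
Order = lcm(2, 2) = 2

ord(σ) = 2


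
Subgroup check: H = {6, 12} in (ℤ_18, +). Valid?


Subgroup test for H = {6, 12} in (ℤ_18, +):
(1) 0 ∈ H? No
(2) Closure: for all a,b ∈ H, (a+b) mod 18 ∈ H? No  [counterexample: 6 + 12 = 0 ∉ H]
(3) Inverses: for all a ∈ H, -a mod 18 ∈ H? Yes

No, H is not a subgroup of ℤ_18


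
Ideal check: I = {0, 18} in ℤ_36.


Check ideal conditions for I = {0, 18} in ℤ_36:
(1) I is an additive subgroup? Yes
(2) For r ∈ ℤ_36 and a ∈ I: r·a ∈ I? Yes

Yes, I is an ideal of ℤ_36


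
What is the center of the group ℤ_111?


Z(G) = {g ∈ G | gx = xg for all x ∈ G}
ℤ_111 is abelian, so Z(G) = G

Z(ℤ_111) = ℤ_111


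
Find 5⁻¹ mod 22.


Use the extended Euclidean algorithm to write 1 = 5·s + 22·t; then s mod 22 is the inverse.
Euclidean algorithm:
  5 = 0·22 + 5
  22 = 4·5 + 2
  5 = 2·2 + 1
  2 = 2·1 + 0
gcd(5,22) = 1
Back-substitution gives: 5·(9) + 22·(-2) = 1
So 5⁻¹ ≡ 9 ≡ 9 (mod 22)
Check: 5 × 9 = 45 ≡ 1 (mod 22) ✓

5⁻¹ ≡ 9 (mod 22)


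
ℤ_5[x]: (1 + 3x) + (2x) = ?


Add coefficients mod 5:
x^0: 1 + 0 = 1 (mod 5)
x^1: 3 + 2 = 0 (mod 5)
Result: 1

f + g = 1


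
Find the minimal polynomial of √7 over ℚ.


√7 satisfies x² - 7 = 0, irreducible over ℚ since 7 is squarefree

Minimal polynomial: x² - 7


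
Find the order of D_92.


|D_n| = 2n (n rotations and n reflections)
|D_92| = 2×92 = 184

|D_92| = 184


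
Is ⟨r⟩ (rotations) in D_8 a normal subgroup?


H = ⟨r⟩ (rotations) in D_8
The rotation subgroup ⟨r⟩ has index 2 in D_8, so it is normal

Yes, normal subgroup


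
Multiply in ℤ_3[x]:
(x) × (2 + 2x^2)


Expand and collect like terms; reduce coefficients mod 3:
x^0: 0·2 = 0 ≡ 0 (mod 3)
x^1: 0·0 + 1·2 = 2 ≡ 2 (mod 3)
x^2: 0·2 + 1·0 = 0 ≡ 0 (mod 3)
x^3: 1·2 = 2 ≡ 2 (mod 3)
Result: 2x + 2x^3

f · g = 2x + 2x^3


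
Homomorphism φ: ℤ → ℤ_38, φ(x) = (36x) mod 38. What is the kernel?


Kernel = preimage of identity
ker(φ) = {x ∈ ℤ : 36x ≡ 0 (mod 38)}. gcd(36,38) = 2, so 36x ≡ 0 (mod 38) ⟺ x ≡ 0 (mod 38/2 = 19). Hence ker(φ) = 19ℤ

ker(φ) = 19ℤ


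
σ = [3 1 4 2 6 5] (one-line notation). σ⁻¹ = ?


To find σ⁻¹, swap domain and range:
σ(1) = 3 → σ⁻¹(3) = 1
σ(2) = 1 → σ⁻¹(1) = 2
σ(3) = 4 → σ⁻¹(4) = 3
σ(4) = 2 → σ⁻¹(2) = 4
σ(5) = 6 → σ⁻¹(6) = 5
σ(6) = 5 → σ⁻¹(5) = 6

σ⁻¹ = [2 4 1 3 6 5]


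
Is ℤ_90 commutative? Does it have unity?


ℤ_90 is a commutative ring with unity 1; 90 = 2×45 is composite, so 2·45 ≡ 0 gives zero divisors (not an integral domain)
Commutative: Yes
Integral domain: No
Has unity: Yes

ℤ_90: Commutative=Yes, Unity=Yes


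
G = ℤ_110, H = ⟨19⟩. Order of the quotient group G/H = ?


|⟨19⟩| = n / gcd(19, 110) = 110 / 1 = 110
H is normal (ℤ_110 is abelian).
|G/H| = |G| / |H| = 110 / 110 = 1

|G/H| = 1


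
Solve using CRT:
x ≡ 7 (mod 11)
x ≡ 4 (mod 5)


m₁ = 11, m₂ = 5, gcd = 1, so CRT applies. M = m₁·m₂ = 55
Let M₁ = M/m₁ = 5, M₂ = M/m₂ = 11
Find y₁ ≡ M₁⁻¹ (mod m₁): 5⁻¹ ≡ 9 (mod 11)
Find y₂ ≡ M₂⁻¹ (mod m₂): 11⁻¹ ≡ 1 (mod 5)
x = a₁·M₁·y₁ + a₂·M₂·y₂ = 7·5·9 + 4·11·1 = 359
Reduce mod 55: x ≡ 29
Check: 29 mod 11 = 7 ✓, 29 mod 5 = 4 ✓

x ≡ 29 (mod 55)
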